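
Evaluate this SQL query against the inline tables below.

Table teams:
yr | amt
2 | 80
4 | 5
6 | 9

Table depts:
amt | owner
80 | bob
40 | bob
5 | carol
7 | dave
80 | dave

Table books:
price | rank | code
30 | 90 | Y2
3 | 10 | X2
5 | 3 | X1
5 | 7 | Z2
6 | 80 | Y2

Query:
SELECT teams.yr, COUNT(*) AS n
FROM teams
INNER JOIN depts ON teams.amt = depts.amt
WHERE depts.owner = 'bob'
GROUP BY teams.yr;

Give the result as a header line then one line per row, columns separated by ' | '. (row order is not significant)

== RESULT ==
teams.yr | n
2 | 1

Derivation:
After JOIN depts (3 rows):
teams.yr | teams.amt | depts.amt | depts.owner
2 | 80 | 80 | bob
2 | 80 | 80 | dave
4 | 5 | 5 | carol
After WHERE (1 rows):
teams.yr | teams.amt | depts.amt | depts.owner
2 | 80 | 80 | bob
After GROUP BY (1 rows):
teams.yr | n
2 | 1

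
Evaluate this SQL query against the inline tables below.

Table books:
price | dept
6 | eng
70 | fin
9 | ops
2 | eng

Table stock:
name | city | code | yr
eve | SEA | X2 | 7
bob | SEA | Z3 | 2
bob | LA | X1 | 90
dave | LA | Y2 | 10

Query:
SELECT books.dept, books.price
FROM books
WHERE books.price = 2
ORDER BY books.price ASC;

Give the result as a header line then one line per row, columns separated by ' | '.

After WHERE (1 rows):
books.price | books.dept
2 | eng
After SELECT (1 rows):
books.dept | books.price
eng | 2
After ORDER BY (1 rows):
books.dept | books.price
eng | 2

== RESULT ==
books.dept | books.price
eng | 2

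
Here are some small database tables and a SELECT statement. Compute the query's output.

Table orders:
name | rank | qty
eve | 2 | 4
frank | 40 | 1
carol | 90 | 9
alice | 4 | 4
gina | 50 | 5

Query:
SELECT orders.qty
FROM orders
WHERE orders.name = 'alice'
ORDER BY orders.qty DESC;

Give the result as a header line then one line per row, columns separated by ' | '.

After WHERE (1 rows):
orders.name | orders.rank | orders.qty
alice | 4 | 4
After SELECT (1 rows):
orders.qty
4
After ORDER BY (1 rows):
orders.qty
4

== RESULT ==
orders.qty
4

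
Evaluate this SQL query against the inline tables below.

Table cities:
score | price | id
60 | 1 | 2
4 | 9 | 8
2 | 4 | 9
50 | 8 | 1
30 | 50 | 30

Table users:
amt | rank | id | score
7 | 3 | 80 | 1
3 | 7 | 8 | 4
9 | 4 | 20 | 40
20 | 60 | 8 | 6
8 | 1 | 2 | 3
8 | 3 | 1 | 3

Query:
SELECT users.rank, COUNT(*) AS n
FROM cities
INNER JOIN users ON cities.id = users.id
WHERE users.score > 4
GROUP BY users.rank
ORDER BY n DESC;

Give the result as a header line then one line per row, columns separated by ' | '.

== RESULT ==
users.rank | n
60 | 1

Derivation:
After JOIN users (4 rows):
cities.score | cities.price | cities.id | users.amt | users.rank | users.id | users.score
60 | 1 | 2 | 8 | 1 | 2 | 3
4 | 9 | 8 | 3 | 7 | 8 | 4
4 | 9 | 8 | 20 | 60 | 8 | 6
50 | 8 | 1 | 8 | 3 | 1 | 3
After WHERE (1 rows):
cities.score | cities.price | cities.id | users.amt | users.rank | users.id | users.score
4 | 9 | 8 | 20 | 60 | 8 | 6
After GROUP BY (1 rows):
users.rank | n
60 | 1
After ORDER BY (1 rows):
users.rank | n
60 | 1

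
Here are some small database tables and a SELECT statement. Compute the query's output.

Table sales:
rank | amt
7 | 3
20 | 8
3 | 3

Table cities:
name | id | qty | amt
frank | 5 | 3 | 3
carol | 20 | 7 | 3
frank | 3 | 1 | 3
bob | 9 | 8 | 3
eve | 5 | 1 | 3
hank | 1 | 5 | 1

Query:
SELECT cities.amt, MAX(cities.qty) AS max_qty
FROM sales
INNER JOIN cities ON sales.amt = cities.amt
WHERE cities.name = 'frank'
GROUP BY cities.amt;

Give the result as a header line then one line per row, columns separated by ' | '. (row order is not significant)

== RESULT ==
cities.amt | max_qty
3 | 3

Derivation:
After JOIN cities (10 rows):
sales.rank | sales.amt | cities.name | cities.id | cities.qty | cities.amt
7 | 3 | frank | 5 | 3 | 3
7 | 3 | carol | 20 | 7 | 3
7 | 3 | frank | 3 | 1 | 3
7 | 3 | bob | 9 | 8 | 3
7 | 3 | eve | 5 | 1 | 3
3 | 3 | frank | 5 | 3 | 3
3 | 3 | carol | 20 | 7 | 3
3 | 3 | frank | 3 | 1 | 3
3 | 3 | bob | 9 | 8 | 3
3 | 3 | eve | 5 | 1 | 3
After WHERE (4 rows):
sales.rank | sales.amt | cities.name | cities.id | cities.qty | cities.amt
7 | 3 | frank | 5 | 3 | 3
7 | 3 | frank | 3 | 1 | 3
3 | 3 | frank | 5 | 3 | 3
3 | 3 | frank | 3 | 1 | 3
After GROUP BY (1 rows):
cities.amt | max_qty
3 | 3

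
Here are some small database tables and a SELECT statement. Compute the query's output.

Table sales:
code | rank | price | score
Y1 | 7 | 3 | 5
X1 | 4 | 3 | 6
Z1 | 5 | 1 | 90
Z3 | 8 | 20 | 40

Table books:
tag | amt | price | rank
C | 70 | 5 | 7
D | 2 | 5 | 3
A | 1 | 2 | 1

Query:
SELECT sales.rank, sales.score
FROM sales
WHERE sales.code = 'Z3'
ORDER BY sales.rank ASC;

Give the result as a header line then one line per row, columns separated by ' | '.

== RESULT ==
sales.rank | sales.score
8 | 40

Derivation:
After WHERE (1 rows):
sales.code | sales.rank | sales.price | sales.score
Z3 | 8 | 20 | 40
After SELECT (1 rows):
sales.rank | sales.score
8 | 40
After ORDER BY (1 rows):
sales.rank | sales.score
8 | 40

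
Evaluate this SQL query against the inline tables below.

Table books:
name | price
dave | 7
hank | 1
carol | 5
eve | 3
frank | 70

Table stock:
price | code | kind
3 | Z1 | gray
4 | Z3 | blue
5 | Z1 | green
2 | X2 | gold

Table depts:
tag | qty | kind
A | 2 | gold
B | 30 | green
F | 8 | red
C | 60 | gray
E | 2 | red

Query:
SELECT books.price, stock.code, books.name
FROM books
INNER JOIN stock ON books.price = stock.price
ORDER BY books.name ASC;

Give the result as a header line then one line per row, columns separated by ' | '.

After JOIN stock (2 rows):
books.name | books.price | stock.price | stock.code | stock.kind
carol | 5 | 5 | Z1 | green
eve | 3 | 3 | Z1 | gray
After SELECT (2 rows):
books.price | stock.code | books.name
5 | Z1 | carol
3 | Z1 | eve
After ORDER BY (2 rows):
books.price | stock.code | books.name
5 | Z1 | carol
3 | Z1 | eve

== RESULT ==
books.price | stock.code | books.name
5 | Z1 | carol
3 | Z1 | eve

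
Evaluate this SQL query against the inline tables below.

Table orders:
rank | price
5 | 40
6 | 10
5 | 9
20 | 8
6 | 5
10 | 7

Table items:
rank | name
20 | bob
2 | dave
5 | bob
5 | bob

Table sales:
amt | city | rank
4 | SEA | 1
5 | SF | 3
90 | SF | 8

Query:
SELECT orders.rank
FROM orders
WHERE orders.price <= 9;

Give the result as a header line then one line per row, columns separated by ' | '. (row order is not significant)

After WHERE (4 rows):
orders.rank | orders.price
5 | 9
20 | 8
6 | 5
10 | 7
After SELECT (4 rows):
orders.rank
5
20
6
10

== RESULT ==
orders.rank
5
20
6
10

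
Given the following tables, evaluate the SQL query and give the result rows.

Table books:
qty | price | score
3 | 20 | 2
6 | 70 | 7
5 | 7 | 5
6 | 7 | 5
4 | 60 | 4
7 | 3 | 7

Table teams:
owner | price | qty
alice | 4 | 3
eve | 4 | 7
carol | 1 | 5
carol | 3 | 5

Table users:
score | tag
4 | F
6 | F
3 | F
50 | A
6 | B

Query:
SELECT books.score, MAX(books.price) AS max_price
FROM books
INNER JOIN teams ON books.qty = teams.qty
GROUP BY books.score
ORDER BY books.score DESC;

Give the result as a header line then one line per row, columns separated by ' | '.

== RESULT ==
books.score | max_price
7 | 3
5 | 7
2 | 20

Derivation:
After JOIN teams (4 rows):
books.qty | books.price | books.score | teams.owner | teams.price | teams.qty
3 | 20 | 2 | alice | 4 | 3
5 | 7 | 5 | carol | 1 | 5
5 | 7 | 5 | carol | 3 | 5
7 | 3 | 7 | eve | 4 | 7
After GROUP BY (3 rows):
books.score | max_price
2 | 20
5 | 7
7 | 3
After ORDER BY (3 rows):
books.score | max_price
7 | 3
5 | 7
2 | 20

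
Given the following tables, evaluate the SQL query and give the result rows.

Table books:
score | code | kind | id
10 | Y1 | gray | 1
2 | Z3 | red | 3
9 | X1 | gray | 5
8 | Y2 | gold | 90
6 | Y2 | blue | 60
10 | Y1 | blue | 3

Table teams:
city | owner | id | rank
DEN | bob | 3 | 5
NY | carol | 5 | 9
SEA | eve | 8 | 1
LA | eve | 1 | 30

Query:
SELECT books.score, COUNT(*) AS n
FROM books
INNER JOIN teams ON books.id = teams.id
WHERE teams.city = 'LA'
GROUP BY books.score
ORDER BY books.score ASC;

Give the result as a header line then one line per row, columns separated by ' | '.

== RESULT ==
books.score | n
10 | 1

Derivation:
After JOIN teams (4 rows):
books.score | books.code | books.kind | books.id | teams.city | teams.owner | teams.id | teams.rank
10 | Y1 | gray | 1 | LA | eve | 1 | 30
2 | Z3 | red | 3 | DEN | bob | 3 | 5
9 | X1 | gray | 5 | NY | carol | 5 | 9
10 | Y1 | blue | 3 | DEN | bob | 3 | 5
After WHERE (1 rows):
books.score | books.code | books.kind | books.id | teams.city | teams.owner | teams.id | teams.rank
10 | Y1 | gray | 1 | LA | eve | 1 | 30
After GROUP BY (1 rows):
books.score | n
10 | 1
After ORDER BY (1 rows):
books.score | n
10 | 1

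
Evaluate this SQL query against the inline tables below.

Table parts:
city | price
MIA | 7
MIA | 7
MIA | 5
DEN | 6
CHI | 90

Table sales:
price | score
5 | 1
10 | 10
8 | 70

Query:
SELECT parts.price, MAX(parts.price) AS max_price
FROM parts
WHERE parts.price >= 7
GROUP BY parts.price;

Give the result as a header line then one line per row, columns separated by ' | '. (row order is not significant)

== RESULT ==
parts.price | max_price
7 | 7
90 | 90

Derivation:
After WHERE (3 rows):
parts.city | parts.price
MIA | 7
MIA | 7
CHI | 90
After GROUP BY (2 rows):
parts.price | max_price
7 | 7
90 | 90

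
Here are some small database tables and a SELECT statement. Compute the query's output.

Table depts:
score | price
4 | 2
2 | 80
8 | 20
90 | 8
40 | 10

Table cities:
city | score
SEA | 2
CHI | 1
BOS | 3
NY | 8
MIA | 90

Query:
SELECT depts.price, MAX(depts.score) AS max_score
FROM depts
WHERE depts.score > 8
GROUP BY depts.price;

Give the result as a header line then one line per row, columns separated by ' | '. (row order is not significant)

After WHERE (2 rows):
depts.score | depts.price
90 | 8
40 | 10
After GROUP BY (2 rows):
depts.price | max_score
8 | 90
10 | 40

== RESULT ==
depts.price | max_score
8 | 90
10 | 40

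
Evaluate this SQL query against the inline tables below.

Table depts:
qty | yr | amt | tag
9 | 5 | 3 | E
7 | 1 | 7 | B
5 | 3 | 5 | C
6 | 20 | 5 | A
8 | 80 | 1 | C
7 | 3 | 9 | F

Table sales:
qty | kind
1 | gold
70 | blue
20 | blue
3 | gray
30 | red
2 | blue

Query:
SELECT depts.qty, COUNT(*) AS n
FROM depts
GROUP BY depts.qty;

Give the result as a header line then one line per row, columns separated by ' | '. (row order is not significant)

After GROUP BY (5 rows):
depts.qty | n
9 | 1
7 | 2
5 | 1
6 | 1
8 | 1

== RESULT ==
depts.qty | n
9 | 1
7 | 2
5 | 1
6 | 1
8 | 1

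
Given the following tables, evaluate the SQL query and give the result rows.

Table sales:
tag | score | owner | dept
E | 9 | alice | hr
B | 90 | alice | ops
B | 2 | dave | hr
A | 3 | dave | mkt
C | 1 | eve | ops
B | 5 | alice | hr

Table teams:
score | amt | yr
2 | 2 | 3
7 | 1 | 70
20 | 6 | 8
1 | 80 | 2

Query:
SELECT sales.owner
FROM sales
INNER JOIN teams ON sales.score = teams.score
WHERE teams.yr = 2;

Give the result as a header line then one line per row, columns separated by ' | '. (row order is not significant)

== RESULT ==
sales.owner
eve

Derivation:
After JOIN teams (2 rows):
sales.tag | sales.score | sales.owner | sales.dept | teams.score | teams.amt | teams.yr
B | 2 | dave | hr | 2 | 2 | 3
C | 1 | eve | ops | 1 | 80 | 2
After WHERE (1 rows):
sales.tag | sales.score | sales.owner | sales.dept | teams.score | teams.amt | teams.yr
C | 1 | eve | ops | 1 | 80 | 2
After SELECT (1 rows):
sales.owner
eve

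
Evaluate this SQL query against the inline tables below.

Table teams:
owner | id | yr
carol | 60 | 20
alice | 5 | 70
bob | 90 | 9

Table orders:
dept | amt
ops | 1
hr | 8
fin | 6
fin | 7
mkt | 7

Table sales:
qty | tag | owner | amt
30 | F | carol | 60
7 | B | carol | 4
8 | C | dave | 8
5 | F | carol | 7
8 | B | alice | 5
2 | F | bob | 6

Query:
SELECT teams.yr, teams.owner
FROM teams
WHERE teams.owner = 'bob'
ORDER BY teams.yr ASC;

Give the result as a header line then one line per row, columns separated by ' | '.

== RESULT ==
teams.yr | teams.owner
9 | bob

Derivation:
After WHERE (1 rows):
teams.owner | teams.id | teams.yr
bob | 90 | 9
After SELECT (1 rows):
teams.yr | teams.owner
9 | bob
After ORDER BY (1 rows):
teams.yr | teams.owner
9 | bob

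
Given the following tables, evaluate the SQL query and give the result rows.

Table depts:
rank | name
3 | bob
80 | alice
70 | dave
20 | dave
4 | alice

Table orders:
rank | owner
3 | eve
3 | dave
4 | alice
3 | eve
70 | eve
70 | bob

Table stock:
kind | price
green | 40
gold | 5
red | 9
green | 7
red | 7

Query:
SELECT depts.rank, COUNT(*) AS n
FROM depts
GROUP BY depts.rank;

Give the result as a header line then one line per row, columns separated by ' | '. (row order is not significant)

After GROUP BY (5 rows):
depts.rank | n
3 | 1
80 | 1
70 | 1
20 | 1
4 | 1

== RESULT ==
depts.rank | n
3 | 1
80 | 1
70 | 1
20 | 1
4 | 1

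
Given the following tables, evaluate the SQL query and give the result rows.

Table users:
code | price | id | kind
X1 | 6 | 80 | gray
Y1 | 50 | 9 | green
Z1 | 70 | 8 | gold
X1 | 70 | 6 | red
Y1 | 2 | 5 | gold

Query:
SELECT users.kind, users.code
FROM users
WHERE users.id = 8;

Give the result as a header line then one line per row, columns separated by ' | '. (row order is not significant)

After WHERE (1 rows):
users.code | users.price | users.id | users.kind
Z1 | 70 | 8 | gold
After SELECT (1 rows):
users.kind | users.code
gold | Z1

== RESULT ==
users.kind | users.code
gold | Z1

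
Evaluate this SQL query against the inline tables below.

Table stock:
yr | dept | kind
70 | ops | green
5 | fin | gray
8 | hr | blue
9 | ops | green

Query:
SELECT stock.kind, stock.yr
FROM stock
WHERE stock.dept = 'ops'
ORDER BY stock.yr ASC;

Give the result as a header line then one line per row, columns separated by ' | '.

After WHERE (2 rows):
stock.yr | stock.dept | stock.kind
70 | ops | green
9 | ops | green
After SELECT (2 rows):
stock.kind | stock.yr
green | 70
green | 9
After ORDER BY (2 rows):
stock.kind | stock.yr
green | 9
green | 70

== RESULT ==
stock.kind | stock.yr
green | 9
green | 70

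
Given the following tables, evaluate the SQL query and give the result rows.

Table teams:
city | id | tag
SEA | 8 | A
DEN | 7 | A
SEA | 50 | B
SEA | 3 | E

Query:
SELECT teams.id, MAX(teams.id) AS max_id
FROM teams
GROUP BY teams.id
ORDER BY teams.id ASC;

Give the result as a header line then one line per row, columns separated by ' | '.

== RESULT ==
teams.id | max_id
3 | 3
7 | 7
8 | 8
50 | 50

Derivation:
After GROUP BY (4 rows):
teams.id | max_id
8 | 8
7 | 7
50 | 50
3 | 3
After ORDER BY (4 rows):
teams.id | max_id
3 | 3
7 | 7
8 | 8
50 | 50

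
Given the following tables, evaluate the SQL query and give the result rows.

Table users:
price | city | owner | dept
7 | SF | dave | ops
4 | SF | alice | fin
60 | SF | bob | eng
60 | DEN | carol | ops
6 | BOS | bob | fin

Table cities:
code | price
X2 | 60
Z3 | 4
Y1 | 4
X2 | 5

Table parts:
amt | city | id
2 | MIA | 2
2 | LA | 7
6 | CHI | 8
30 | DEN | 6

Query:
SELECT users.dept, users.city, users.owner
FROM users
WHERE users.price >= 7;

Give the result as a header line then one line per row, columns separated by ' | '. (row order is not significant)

After WHERE (3 rows):
users.price | users.city | users.owner | users.dept
7 | SF | dave | ops
60 | SF | bob | eng
60 | DEN | carol | ops
After SELECT (3 rows):
users.dept | users.city | users.owner
ops | SF | dave
eng | SF | bob
ops | DEN | carol

== RESULT ==
users.dept | users.city | users.owner
ops | SF | dave
eng | SF | bob
ops | DEN | carol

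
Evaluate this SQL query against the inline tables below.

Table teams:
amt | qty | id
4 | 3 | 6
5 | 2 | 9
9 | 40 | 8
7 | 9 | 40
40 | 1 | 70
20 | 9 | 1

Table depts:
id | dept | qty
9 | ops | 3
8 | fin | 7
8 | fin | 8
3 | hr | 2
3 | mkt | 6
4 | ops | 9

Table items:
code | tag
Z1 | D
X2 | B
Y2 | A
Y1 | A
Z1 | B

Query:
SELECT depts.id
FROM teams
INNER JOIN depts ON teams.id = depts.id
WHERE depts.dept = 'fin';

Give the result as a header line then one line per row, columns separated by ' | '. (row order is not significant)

After JOIN depts (3 rows):
teams.amt | teams.qty | teams.id | depts.id | depts.dept | depts.qty
5 | 2 | 9 | 9 | ops | 3
9 | 40 | 8 | 8 | fin | 7
9 | 40 | 8 | 8 | fin | 8
After WHERE (2 rows):
teams.amt | teams.qty | teams.id | depts.id | depts.dept | depts.qty
9 | 40 | 8 | 8 | fin | 7
9 | 40 | 8 | 8 | fin | 8
After SELECT (2 rows):
depts.id
8
8

== RESULT ==
depts.id
8
8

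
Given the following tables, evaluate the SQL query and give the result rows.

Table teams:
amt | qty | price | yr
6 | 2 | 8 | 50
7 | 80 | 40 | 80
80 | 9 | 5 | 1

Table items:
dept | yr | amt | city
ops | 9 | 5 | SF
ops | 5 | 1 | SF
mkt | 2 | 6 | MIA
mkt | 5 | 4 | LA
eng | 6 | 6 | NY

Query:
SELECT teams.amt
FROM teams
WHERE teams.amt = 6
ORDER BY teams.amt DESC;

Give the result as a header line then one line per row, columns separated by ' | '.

== RESULT ==
teams.amt
6

Derivation:
After WHERE (1 rows):
teams.amt | teams.qty | teams.price | teams.yr
6 | 2 | 8 | 50
After SELECT (1 rows):
teams.amt
6
After ORDER BY (1 rows):
teams.amt
6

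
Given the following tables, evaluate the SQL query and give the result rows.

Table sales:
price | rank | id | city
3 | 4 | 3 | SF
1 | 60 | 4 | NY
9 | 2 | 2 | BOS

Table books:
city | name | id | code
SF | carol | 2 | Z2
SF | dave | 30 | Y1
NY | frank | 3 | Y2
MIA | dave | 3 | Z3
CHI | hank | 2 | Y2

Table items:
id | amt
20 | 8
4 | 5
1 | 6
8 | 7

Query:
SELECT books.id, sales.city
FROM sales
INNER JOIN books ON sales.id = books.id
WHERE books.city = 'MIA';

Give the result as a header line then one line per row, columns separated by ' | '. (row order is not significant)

== RESULT ==
books.id | sales.city
3 | SF

Derivation:
After JOIN books (4 rows):
sales.price | sales.rank | sales.id | sales.city | books.city | books.name | books.id | books.code
3 | 4 | 3 | SF | NY | frank | 3 | Y2
3 | 4 | 3 | SF | MIA | dave | 3 | Z3
9 | 2 | 2 | BOS | SF | carol | 2 | Z2
9 | 2 | 2 | BOS | CHI | hank | 2 | Y2
After WHERE (1 rows):
sales.price | sales.rank | sales.id | sales.city | books.city | books.name | books.id | books.code
3 | 4 | 3 | SF | MIA | dave | 3 | Z3
After SELECT (1 rows):
books.id | sales.city
3 | SF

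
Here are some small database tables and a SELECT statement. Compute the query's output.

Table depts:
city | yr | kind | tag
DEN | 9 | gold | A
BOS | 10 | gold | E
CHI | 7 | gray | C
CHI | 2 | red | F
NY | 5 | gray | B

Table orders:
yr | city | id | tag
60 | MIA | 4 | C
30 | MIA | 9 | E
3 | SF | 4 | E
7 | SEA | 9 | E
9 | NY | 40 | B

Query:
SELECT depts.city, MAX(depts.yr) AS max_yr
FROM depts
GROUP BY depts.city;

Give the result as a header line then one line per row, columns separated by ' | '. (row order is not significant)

After GROUP BY (4 rows):
depts.city | max_yr
DEN | 9
BOS | 10
CHI | 7
NY | 5

== RESULT ==
depts.city | max_yr
DEN | 9
BOS | 10
CHI | 7
NY | 5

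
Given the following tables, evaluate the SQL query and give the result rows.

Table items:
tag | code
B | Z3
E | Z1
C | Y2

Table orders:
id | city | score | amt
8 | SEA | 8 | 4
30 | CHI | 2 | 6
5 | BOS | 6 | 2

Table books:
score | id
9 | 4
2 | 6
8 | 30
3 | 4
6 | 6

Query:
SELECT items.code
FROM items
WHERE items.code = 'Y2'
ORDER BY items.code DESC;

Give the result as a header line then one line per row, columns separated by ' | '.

After WHERE (1 rows):
items.tag | items.code
C | Y2
After SELECT (1 rows):
items.code
Y2
After ORDER BY (1 rows):
items.code
Y2

== RESULT ==
items.code
Y2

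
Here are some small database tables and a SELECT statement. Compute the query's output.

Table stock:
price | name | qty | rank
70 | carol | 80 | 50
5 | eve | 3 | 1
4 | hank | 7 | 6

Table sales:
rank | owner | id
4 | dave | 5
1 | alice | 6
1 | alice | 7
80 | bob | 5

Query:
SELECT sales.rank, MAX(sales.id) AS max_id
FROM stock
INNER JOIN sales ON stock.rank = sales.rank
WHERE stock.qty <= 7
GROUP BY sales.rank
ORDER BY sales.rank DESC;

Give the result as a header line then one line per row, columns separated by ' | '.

== RESULT ==
sales.rank | max_id
1 | 7

Derivation:
After JOIN sales (2 rows):
stock.price | stock.name | stock.qty | stock.rank | sales.rank | sales.owner | sales.id
5 | eve | 3 | 1 | 1 | alice | 6
5 | eve | 3 | 1 | 1 | alice | 7
After WHERE (2 rows):
stock.price | stock.name | stock.qty | stock.rank | sales.rank | sales.owner | sales.id
5 | eve | 3 | 1 | 1 | alice | 6
5 | eve | 3 | 1 | 1 | alice | 7
After GROUP BY (1 rows):
sales.rank | max_id
1 | 7
After ORDER BY (1 rows):
sales.rank | max_id
1 | 7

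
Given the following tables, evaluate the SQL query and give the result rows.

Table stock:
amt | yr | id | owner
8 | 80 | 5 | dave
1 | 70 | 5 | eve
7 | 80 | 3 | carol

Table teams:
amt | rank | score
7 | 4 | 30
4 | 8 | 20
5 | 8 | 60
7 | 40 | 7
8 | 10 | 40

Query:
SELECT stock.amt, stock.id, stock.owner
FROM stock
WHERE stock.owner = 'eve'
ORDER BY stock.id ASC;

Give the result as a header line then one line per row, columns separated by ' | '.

After WHERE (1 rows):
stock.amt | stock.yr | stock.id | stock.owner
1 | 70 | 5 | eve
After SELECT (1 rows):
stock.amt | stock.id | stock.owner
1 | 5 | eve
After ORDER BY (1 rows):
stock.amt | stock.id | stock.owner
1 | 5 | eve

== RESULT ==
stock.amt | stock.id | stock.owner
1 | 5 | eve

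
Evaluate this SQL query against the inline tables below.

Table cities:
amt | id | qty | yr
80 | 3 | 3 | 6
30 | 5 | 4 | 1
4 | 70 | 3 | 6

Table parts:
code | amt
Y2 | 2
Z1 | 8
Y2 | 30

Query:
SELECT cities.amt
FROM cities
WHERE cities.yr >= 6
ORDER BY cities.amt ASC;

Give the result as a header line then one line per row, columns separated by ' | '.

After WHERE (2 rows):
cities.amt | cities.id | cities.qty | cities.yr
80 | 3 | 3 | 6
4 | 70 | 3 | 6
After SELECT (2 rows):
cities.amt
80
4
After ORDER BY (2 rows):
cities.amt
4
80

== RESULT ==
cities.amt
4
80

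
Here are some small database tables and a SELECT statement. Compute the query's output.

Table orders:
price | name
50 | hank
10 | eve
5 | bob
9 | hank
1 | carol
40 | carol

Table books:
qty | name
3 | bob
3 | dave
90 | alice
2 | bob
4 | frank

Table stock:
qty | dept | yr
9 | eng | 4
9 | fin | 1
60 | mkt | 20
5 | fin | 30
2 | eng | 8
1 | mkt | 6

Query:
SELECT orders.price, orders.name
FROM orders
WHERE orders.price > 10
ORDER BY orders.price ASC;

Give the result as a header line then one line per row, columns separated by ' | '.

After WHERE (2 rows):
orders.price | orders.name
50 | hank
40 | carol
After SELECT (2 rows):
orders.price | orders.name
50 | hank
40 | carol
After ORDER BY (2 rows):
orders.price | orders.name
40 | carol
50 | hank

== RESULT ==
orders.price | orders.name
40 | carol
50 | hank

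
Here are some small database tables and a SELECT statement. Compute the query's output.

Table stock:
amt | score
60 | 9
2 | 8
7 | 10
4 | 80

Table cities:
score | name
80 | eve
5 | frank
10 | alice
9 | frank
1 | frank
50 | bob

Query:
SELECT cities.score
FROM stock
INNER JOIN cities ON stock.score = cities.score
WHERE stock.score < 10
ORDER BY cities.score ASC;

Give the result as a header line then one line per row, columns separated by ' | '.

== RESULT ==
cities.score
9

Derivation:
After JOIN cities (3 rows):
stock.amt | stock.score | cities.score | cities.name
60 | 9 | 9 | frank
7 | 10 | 10 | alice
4 | 80 | 80 | eve
After WHERE (1 rows):
stock.amt | stock.score | cities.score | cities.name
60 | 9 | 9 | frank
After SELECT (1 rows):
cities.score
9
After ORDER BY (1 rows):
cities.score
9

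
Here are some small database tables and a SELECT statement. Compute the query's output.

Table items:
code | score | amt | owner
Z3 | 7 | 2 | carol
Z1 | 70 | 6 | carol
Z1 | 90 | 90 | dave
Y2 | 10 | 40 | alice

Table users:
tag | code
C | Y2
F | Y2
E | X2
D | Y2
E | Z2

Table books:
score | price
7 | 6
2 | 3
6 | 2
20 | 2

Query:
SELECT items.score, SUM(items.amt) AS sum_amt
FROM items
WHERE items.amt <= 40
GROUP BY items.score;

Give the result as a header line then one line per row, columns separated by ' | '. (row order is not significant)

== RESULT ==
items.score | sum_amt
7 | 2
70 | 6
10 | 40

Derivation:
After WHERE (3 rows):
items.code | items.score | items.amt | items.owner
Z3 | 7 | 2 | carol
Z1 | 70 | 6 | carol
Y2 | 10 | 40 | alice
After GROUP BY (3 rows):
items.score | sum_amt
7 | 2
70 | 6
10 | 40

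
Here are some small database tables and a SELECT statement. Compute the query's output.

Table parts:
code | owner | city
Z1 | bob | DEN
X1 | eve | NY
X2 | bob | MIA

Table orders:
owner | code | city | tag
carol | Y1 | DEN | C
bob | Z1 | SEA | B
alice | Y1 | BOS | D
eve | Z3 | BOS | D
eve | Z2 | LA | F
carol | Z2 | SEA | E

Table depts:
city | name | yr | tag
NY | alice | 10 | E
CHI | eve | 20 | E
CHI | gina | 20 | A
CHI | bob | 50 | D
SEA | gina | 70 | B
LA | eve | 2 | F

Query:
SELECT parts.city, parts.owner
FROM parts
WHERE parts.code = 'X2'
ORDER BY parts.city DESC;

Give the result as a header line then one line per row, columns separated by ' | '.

After WHERE (1 rows):
parts.code | parts.owner | parts.city
X2 | bob | MIA
After SELECT (1 rows):
parts.city | parts.owner
MIA | bob
After ORDER BY (1 rows):
parts.city | parts.owner
MIA | bob

== RESULT ==
parts.city | parts.owner
MIA | bob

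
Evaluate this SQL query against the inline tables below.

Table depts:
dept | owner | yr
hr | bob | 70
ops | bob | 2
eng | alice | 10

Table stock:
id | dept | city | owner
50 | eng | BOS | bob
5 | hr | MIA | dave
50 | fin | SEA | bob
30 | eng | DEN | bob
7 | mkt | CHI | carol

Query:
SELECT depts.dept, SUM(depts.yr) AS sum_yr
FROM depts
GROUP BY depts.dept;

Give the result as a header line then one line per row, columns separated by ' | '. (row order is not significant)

== RESULT ==
depts.dept | sum_yr
hr | 70
ops | 2
eng | 10

Derivation:
After GROUP BY (3 rows):
depts.dept | sum_yr
hr | 70
ops | 2
eng | 10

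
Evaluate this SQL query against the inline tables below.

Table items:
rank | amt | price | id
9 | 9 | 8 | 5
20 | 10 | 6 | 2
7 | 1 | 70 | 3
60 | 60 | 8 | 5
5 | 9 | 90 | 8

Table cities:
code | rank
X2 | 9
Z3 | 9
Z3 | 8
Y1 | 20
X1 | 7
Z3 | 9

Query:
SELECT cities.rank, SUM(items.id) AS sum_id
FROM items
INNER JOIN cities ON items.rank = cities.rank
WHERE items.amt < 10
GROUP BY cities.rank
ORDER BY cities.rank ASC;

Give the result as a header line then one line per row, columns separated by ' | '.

== RESULT ==
cities.rank | sum_id
7 | 3
9 | 15

Derivation:
After JOIN cities (5 rows):
items.rank | items.amt | items.price | items.id | cities.code | cities.rank
9 | 9 | 8 | 5 | X2 | 9
9 | 9 | 8 | 5 | Z3 | 9
9 | 9 | 8 | 5 | Z3 | 9
20 | 10 | 6 | 2 | Y1 | 20
7 | 1 | 70 | 3 | X1 | 7
After WHERE (4 rows):
items.rank | items.amt | items.price | items.id | cities.code | cities.rank
9 | 9 | 8 | 5 | X2 | 9
9 | 9 | 8 | 5 | Z3 | 9
9 | 9 | 8 | 5 | Z3 | 9
7 | 1 | 70 | 3 | X1 | 7
After GROUP BY (2 rows):
cities.rank | sum_id
9 | 15
7 | 3
After ORDER BY (2 rows):
cities.rank | sum_id
7 | 3
9 | 15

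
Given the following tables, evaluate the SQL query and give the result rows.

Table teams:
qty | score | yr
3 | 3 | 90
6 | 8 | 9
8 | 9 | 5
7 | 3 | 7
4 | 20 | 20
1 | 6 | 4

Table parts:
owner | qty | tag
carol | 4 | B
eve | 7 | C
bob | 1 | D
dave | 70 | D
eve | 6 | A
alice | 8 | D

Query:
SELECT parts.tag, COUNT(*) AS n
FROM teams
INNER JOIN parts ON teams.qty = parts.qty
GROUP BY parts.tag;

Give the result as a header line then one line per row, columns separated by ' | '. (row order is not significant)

== RESULT ==
parts.tag | n
A | 1
D | 2
C | 1
B | 1

Derivation:
After JOIN parts (5 rows):
teams.qty | teams.score | teams.yr | parts.owner | parts.qty | parts.tag
6 | 8 | 9 | eve | 6 | A
8 | 9 | 5 | alice | 8 | D
7 | 3 | 7 | eve | 7 | C
4 | 20 | 20 | carol | 4 | B
1 | 6 | 4 | bob | 1 | D
After GROUP BY (4 rows):
parts.tag | n
A | 1
D | 2
C | 1
B | 1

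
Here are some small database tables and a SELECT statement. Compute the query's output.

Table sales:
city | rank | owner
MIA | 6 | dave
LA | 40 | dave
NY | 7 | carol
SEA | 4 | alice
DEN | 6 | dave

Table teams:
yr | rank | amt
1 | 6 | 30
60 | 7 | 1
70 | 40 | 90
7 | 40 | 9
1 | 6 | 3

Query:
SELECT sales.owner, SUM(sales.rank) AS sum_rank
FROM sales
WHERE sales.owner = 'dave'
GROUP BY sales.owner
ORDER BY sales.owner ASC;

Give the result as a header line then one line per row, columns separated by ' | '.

After WHERE (3 rows):
sales.city | sales.rank | sales.owner
MIA | 6 | dave
LA | 40 | dave
DEN | 6 | dave
After GROUP BY (1 rows):
sales.owner | sum_rank
dave | 52
After ORDER BY (1 rows):
sales.owner | sum_rank
dave | 52

== RESULT ==
sales.owner | sum_rank
dave | 52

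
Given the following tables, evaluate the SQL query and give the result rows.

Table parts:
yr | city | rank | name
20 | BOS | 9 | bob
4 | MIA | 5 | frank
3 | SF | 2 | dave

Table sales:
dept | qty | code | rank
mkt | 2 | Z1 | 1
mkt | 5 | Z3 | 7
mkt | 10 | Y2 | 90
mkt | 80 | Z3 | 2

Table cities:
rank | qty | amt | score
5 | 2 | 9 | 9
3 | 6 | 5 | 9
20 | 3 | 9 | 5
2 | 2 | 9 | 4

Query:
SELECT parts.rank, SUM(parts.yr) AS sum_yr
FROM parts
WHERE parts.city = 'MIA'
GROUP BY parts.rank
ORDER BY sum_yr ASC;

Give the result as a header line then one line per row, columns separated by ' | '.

== RESULT ==
parts.rank | sum_yr
5 | 4

Derivation:
After WHERE (1 rows):
parts.yr | parts.city | parts.rank | parts.name
4 | MIA | 5 | frank
After GROUP BY (1 rows):
parts.rank | sum_yr
5 | 4
After ORDER BY (1 rows):
parts.rank | sum_yr
5 | 4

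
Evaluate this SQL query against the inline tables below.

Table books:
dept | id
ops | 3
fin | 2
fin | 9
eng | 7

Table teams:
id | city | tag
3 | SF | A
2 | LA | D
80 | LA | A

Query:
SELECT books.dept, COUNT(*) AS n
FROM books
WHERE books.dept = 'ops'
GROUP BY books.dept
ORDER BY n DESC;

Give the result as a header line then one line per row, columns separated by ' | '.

After WHERE (1 rows):
books.dept | books.id
ops | 3
After GROUP BY (1 rows):
books.dept | n
ops | 1
After ORDER BY (1 rows):
books.dept | n
ops | 1

== RESULT ==
books.dept | n
ops | 1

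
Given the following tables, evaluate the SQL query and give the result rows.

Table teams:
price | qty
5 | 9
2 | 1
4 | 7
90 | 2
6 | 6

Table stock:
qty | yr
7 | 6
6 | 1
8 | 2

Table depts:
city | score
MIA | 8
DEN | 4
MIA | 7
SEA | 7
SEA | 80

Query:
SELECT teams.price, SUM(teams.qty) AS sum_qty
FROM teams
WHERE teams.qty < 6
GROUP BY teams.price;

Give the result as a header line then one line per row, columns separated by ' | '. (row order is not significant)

After WHERE (2 rows):
teams.price | teams.qty
2 | 1
90 | 2
After GROUP BY (2 rows):
teams.price | sum_qty
2 | 1
90 | 2

== RESULT ==
teams.price | sum_qty
2 | 1
90 | 2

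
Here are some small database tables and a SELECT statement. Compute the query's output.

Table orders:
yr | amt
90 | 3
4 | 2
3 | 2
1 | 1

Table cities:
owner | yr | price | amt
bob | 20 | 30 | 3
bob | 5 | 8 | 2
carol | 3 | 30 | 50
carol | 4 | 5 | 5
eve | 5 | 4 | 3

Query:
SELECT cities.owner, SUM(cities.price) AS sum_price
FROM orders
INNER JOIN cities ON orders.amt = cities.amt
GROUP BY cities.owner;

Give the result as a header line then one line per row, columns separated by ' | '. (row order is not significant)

After JOIN cities (4 rows):
orders.yr | orders.amt | cities.owner | cities.yr | cities.price | cities.amt
90 | 3 | bob | 20 | 30 | 3
90 | 3 | eve | 5 | 4 | 3
4 | 2 | bob | 5 | 8 | 2
3 | 2 | bob | 5 | 8 | 2
After GROUP BY (2 rows):
cities.owner | sum_price
bob | 46
eve | 4

== RESULT ==
cities.owner | sum_price
bob | 46
eve | 4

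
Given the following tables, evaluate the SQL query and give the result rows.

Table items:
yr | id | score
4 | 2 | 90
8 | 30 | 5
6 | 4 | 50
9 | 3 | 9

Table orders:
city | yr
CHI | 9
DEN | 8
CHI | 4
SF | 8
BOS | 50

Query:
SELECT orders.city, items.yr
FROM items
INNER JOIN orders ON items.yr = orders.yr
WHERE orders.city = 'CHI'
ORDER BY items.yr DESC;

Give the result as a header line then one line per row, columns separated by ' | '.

== RESULT ==
orders.city | items.yr
CHI | 9
CHI | 4

Derivation:
After JOIN orders (4 rows):
items.yr | items.id | items.score | orders.city | orders.yr
4 | 2 | 90 | CHI | 4
8 | 30 | 5 | DEN | 8
8 | 30 | 5 | SF | 8
9 | 3 | 9 | CHI | 9
After WHERE (2 rows):
items.yr | items.id | items.score | orders.city | orders.yr
4 | 2 | 90 | CHI | 4
9 | 3 | 9 | CHI | 9
After SELECT (2 rows):
orders.city | items.yr
CHI | 4
CHI | 9
After ORDER BY (2 rows):
orders.city | items.yr
CHI | 9
CHI | 4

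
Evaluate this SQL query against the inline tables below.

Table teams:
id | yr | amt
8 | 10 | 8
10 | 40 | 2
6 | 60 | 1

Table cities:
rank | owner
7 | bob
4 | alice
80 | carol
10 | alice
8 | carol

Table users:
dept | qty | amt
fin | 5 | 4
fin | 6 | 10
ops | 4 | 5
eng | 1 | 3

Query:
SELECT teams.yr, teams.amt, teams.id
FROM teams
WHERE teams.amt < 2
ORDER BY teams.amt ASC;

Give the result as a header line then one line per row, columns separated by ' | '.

After WHERE (1 rows):
teams.id | teams.yr | teams.amt
6 | 60 | 1
After SELECT (1 rows):
teams.yr | teams.amt | teams.id
60 | 1 | 6
After ORDER BY (1 rows):
teams.yr | teams.amt | teams.id
60 | 1 | 6

== RESULT ==
teams.yr | teams.amt | teams.id
60 | 1 | 6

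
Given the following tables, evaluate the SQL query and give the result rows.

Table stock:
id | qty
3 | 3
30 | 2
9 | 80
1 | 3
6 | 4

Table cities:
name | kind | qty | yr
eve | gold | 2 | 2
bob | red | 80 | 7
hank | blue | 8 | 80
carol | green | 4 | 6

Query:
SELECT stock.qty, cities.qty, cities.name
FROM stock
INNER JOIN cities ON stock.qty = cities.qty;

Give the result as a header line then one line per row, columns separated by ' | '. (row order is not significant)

== RESULT ==
stock.qty | cities.qty | cities.name
2 | 2 | eve
80 | 80 | bob
4 | 4 | carol

Derivation:
After JOIN cities (3 rows):
stock.id | stock.qty | cities.name | cities.kind | cities.qty | cities.yr
30 | 2 | eve | gold | 2 | 2
9 | 80 | bob | red | 80 | 7
6 | 4 | carol | green | 4 | 6
After SELECT (3 rows):
stock.qty | cities.qty | cities.name
2 | 2 | eve
80 | 80 | bob
4 | 4 | carol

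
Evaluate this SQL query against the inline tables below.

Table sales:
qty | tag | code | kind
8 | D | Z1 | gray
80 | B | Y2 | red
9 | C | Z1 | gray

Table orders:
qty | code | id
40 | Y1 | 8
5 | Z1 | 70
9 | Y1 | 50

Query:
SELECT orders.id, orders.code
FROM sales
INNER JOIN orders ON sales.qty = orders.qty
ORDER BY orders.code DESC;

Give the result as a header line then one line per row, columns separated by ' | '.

After JOIN orders (1 rows):
sales.qty | sales.tag | sales.code | sales.kind | orders.qty | orders.code | orders.id
9 | C | Z1 | gray | 9 | Y1 | 50
After SELECT (1 rows):
orders.id | orders.code
50 | Y1
After ORDER BY (1 rows):
orders.id | orders.code
50 | Y1

== RESULT ==
orders.id | orders.code
50 | Y1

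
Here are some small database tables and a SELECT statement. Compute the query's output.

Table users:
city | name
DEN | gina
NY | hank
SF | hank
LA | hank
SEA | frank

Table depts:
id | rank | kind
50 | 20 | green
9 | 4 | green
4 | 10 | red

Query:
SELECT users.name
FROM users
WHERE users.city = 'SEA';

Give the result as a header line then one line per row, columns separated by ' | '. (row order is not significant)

== RESULT ==
users.name
frank

Derivation:
After WHERE (1 rows):
users.city | users.name
SEA | frank
After SELECT (1 rows):
users.name
frank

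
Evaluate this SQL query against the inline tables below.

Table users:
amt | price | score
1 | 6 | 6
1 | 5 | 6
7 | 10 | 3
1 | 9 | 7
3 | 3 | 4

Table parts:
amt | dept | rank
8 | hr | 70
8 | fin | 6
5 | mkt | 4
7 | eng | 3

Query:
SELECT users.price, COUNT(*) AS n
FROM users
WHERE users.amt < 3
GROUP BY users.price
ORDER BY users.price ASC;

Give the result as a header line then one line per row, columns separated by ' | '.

== RESULT ==
users.price | n
5 | 1
6 | 1
9 | 1

Derivation:
After WHERE (3 rows):
users.amt | users.price | users.score
1 | 6 | 6
1 | 5 | 6
1 | 9 | 7
After GROUP BY (3 rows):
users.price | n
6 | 1
5 | 1
9 | 1
After ORDER BY (3 rows):
users.price | n
5 | 1
6 | 1
9 | 1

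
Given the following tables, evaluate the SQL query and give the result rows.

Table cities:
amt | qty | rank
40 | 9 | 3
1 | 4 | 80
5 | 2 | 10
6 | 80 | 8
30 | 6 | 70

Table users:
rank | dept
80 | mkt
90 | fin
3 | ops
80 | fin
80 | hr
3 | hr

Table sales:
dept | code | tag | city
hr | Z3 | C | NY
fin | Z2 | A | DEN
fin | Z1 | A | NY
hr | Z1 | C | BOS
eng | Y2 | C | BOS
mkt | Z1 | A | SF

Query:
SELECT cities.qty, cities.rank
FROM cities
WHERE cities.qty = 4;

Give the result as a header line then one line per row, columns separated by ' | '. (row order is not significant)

After WHERE (1 rows):
cities.amt | cities.qty | cities.rank
1 | 4 | 80
After SELECT (1 rows):
cities.qty | cities.rank
4 | 80

== RESULT ==
cities.qty | cities.rank
4 | 80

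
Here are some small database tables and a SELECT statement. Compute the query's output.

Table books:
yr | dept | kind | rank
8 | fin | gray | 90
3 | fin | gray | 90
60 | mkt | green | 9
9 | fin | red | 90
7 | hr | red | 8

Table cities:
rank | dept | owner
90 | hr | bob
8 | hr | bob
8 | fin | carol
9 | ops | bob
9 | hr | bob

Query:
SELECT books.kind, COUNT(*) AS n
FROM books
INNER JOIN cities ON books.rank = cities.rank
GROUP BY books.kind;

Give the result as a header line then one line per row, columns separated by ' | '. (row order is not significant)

== RESULT ==
books.kind | n
gray | 2
green | 2
red | 3

Derivation:
After JOIN cities (7 rows):
books.yr | books.dept | books.kind | books.rank | cities.rank | cities.dept | cities.owner
8 | fin | gray | 90 | 90 | hr | bob
3 | fin | gray | 90 | 90 | hr | bob
60 | mkt | green | 9 | 9 | ops | bob
60 | mkt | green | 9 | 9 | hr | bob
9 | fin | red | 90 | 90 | hr | bob
7 | hr | red | 8 | 8 | hr | bob
7 | hr | red | 8 | 8 | fin | carol
After GROUP BY (3 rows):
books.kind | n
gray | 2
green | 2
red | 3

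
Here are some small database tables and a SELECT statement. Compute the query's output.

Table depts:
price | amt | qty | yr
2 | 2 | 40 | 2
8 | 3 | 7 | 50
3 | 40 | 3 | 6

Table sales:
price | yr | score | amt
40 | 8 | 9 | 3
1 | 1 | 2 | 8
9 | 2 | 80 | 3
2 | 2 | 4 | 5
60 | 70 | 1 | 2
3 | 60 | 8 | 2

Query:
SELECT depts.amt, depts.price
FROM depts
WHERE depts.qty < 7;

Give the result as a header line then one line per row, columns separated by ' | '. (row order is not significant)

After WHERE (1 rows):
depts.price | depts.amt | depts.qty | depts.yr
3 | 40 | 3 | 6
After SELECT (1 rows):
depts.amt | depts.price
40 | 3

== RESULT ==
depts.amt | depts.price
40 | 3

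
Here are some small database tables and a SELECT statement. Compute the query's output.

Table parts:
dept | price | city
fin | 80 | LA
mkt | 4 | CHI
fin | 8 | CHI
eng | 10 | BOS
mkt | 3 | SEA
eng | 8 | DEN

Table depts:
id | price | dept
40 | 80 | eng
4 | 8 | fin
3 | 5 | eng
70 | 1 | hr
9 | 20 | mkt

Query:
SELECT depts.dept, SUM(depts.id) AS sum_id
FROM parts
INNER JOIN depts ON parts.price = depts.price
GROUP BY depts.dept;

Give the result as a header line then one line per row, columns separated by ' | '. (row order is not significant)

After JOIN depts (3 rows):
parts.dept | parts.price | parts.city | depts.id | depts.price | depts.dept
fin | 80 | LA | 40 | 80 | eng
fin | 8 | CHI | 4 | 8 | fin
eng | 8 | DEN | 4 | 8 | fin
After GROUP BY (2 rows):
depts.dept | sum_id
eng | 40
fin | 8

== RESULT ==
depts.dept | sum_id
eng | 40
fin | 8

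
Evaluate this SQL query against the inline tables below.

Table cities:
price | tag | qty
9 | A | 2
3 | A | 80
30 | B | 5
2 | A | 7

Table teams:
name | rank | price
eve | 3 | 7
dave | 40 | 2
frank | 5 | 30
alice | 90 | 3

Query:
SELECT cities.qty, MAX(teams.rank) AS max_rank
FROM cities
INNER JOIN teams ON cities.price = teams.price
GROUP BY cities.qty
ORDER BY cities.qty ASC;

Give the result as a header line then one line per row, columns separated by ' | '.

After JOIN teams (3 rows):
cities.price | cities.tag | cities.qty | teams.name | teams.rank | teams.price
3 | A | 80 | alice | 90 | 3
30 | B | 5 | frank | 5 | 30
2 | A | 7 | dave | 40 | 2
After GROUP BY (3 rows):
cities.qty | max_rank
80 | 90
5 | 5
7 | 40
After ORDER BY (3 rows):
cities.qty | max_rank
5 | 5
7 | 40
80 | 90

== RESULT ==
cities.qty | max_rank
5 | 5
7 | 40
80 | 90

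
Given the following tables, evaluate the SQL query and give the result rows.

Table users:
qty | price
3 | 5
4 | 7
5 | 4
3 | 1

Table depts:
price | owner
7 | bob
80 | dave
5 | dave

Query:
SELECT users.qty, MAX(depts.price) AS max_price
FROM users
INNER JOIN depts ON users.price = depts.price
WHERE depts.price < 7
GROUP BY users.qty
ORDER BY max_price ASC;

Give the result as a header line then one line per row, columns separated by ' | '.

== RESULT ==
users.qty | max_price
3 | 5

Derivation:
After JOIN depts (2 rows):
users.qty | users.price | depts.price | depts.owner
3 | 5 | 5 | dave
4 | 7 | 7 | bob
After WHERE (1 rows):
users.qty | users.price | depts.price | depts.owner
3 | 5 | 5 | dave
After GROUP BY (1 rows):
users.qty | max_price
3 | 5
After ORDER BY (1 rows):
users.qty | max_price
3 | 5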